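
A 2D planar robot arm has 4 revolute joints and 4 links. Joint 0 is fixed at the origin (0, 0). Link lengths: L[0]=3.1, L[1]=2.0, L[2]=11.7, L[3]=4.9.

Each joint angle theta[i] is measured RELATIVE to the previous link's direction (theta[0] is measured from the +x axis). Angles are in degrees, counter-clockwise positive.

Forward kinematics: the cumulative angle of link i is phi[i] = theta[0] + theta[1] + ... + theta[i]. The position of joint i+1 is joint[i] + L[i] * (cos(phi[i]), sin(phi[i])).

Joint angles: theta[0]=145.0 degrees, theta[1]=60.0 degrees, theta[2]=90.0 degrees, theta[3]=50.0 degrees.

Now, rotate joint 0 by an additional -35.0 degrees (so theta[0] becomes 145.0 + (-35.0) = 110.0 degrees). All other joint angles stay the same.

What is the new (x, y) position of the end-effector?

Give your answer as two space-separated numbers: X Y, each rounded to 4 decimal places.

joint[0] = (0.0000, 0.0000)  (base)
link 0: phi[0] = 110 = 110 deg
  cos(110 deg) = -0.3420, sin(110 deg) = 0.9397
  joint[1] = (0.0000, 0.0000) + 3.1 * (-0.3420, 0.9397) = (0.0000 + -1.0603, 0.0000 + 2.9130) = (-1.0603, 2.9130)
link 1: phi[1] = 110 + 60 = 170 deg
  cos(170 deg) = -0.9848, sin(170 deg) = 0.1736
  joint[2] = (-1.0603, 2.9130) + 2 * (-0.9848, 0.1736) = (-1.0603 + -1.9696, 2.9130 + 0.3473) = (-3.0299, 3.2603)
link 2: phi[2] = 110 + 60 + 90 = 260 deg
  cos(260 deg) = -0.1736, sin(260 deg) = -0.9848
  joint[3] = (-3.0299, 3.2603) + 11.7 * (-0.1736, -0.9848) = (-3.0299 + -2.0317, 3.2603 + -11.5223) = (-5.0616, -8.2619)
link 3: phi[3] = 110 + 60 + 90 + 50 = 310 deg
  cos(310 deg) = 0.6428, sin(310 deg) = -0.7660
  joint[4] = (-5.0616, -8.2619) + 4.9 * (0.6428, -0.7660) = (-5.0616 + 3.1497, -8.2619 + -3.7536) = (-1.9119, -12.0155)
End effector: (-1.9119, -12.0155)

Answer: -1.9119 -12.0155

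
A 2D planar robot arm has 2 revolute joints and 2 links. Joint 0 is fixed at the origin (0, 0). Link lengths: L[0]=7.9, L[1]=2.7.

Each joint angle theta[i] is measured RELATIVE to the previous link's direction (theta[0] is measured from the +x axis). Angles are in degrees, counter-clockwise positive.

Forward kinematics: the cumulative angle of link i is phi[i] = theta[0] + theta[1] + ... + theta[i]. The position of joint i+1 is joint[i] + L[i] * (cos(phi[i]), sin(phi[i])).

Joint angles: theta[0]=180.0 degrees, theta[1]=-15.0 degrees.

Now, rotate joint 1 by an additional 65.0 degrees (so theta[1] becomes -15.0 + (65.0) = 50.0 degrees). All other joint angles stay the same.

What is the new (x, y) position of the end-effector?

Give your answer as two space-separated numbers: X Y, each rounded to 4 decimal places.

joint[0] = (0.0000, 0.0000)  (base)
link 0: phi[0] = 180 = 180 deg
  cos(180 deg) = -1.0000, sin(180 deg) = 0.0000
  joint[1] = (0.0000, 0.0000) + 7.9 * (-1.0000, 0.0000) = (0.0000 + -7.9000, 0.0000 + 0.0000) = (-7.9000, 0.0000)
link 1: phi[1] = 180 + 50 = 230 deg
  cos(230 deg) = -0.6428, sin(230 deg) = -0.7660
  joint[2] = (-7.9000, 0.0000) + 2.7 * (-0.6428, -0.7660) = (-7.9000 + -1.7355, 0.0000 + -2.0683) = (-9.6355, -2.0683)
End effector: (-9.6355, -2.0683)

Answer: -9.6355 -2.0683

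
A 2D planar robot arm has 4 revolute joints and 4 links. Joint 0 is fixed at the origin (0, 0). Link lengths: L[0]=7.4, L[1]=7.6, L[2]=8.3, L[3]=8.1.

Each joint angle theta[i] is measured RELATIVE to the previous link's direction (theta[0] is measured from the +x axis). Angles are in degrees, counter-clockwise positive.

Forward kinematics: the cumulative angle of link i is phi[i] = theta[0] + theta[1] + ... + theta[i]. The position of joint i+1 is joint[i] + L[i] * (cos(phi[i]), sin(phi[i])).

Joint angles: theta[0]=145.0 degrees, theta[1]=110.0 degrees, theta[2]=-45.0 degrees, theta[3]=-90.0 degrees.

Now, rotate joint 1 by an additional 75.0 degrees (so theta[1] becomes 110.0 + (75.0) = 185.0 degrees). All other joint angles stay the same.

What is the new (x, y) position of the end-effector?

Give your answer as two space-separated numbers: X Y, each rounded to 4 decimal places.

joint[0] = (0.0000, 0.0000)  (base)
link 0: phi[0] = 145 = 145 deg
  cos(145 deg) = -0.8192, sin(145 deg) = 0.5736
  joint[1] = (0.0000, 0.0000) + 7.4 * (-0.8192, 0.5736) = (0.0000 + -6.0617, 0.0000 + 4.2445) = (-6.0617, 4.2445)
link 1: phi[1] = 145 + 185 = 330 deg
  cos(330 deg) = 0.8660, sin(330 deg) = -0.5000
  joint[2] = (-6.0617, 4.2445) + 7.6 * (0.8660, -0.5000) = (-6.0617 + 6.5818, 4.2445 + -3.8000) = (0.5201, 0.4445)
link 2: phi[2] = 145 + 185 + -45 = 285 deg
  cos(285 deg) = 0.2588, sin(285 deg) = -0.9659
  joint[3] = (0.5201, 0.4445) + 8.3 * (0.2588, -0.9659) = (0.5201 + 2.1482, 0.4445 + -8.0172) = (2.6683, -7.5727)
link 3: phi[3] = 145 + 185 + -45 + -90 = 195 deg
  cos(195 deg) = -0.9659, sin(195 deg) = -0.2588
  joint[4] = (2.6683, -7.5727) + 8.1 * (-0.9659, -0.2588) = (2.6683 + -7.8240, -7.5727 + -2.0964) = (-5.1557, -9.6692)
End effector: (-5.1557, -9.6692)

Answer: -5.1557 -9.6692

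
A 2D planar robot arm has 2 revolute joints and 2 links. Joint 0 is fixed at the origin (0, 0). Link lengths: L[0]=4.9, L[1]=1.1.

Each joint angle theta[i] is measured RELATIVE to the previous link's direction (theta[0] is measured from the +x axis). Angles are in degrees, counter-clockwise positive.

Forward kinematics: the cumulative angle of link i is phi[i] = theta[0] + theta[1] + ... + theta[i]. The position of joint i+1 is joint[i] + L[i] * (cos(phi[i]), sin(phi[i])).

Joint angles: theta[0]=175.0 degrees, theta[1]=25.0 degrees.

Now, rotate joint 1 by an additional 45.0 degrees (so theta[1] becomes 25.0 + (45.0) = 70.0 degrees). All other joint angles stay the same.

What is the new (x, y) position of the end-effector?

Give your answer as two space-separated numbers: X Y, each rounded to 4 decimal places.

joint[0] = (0.0000, 0.0000)  (base)
link 0: phi[0] = 175 = 175 deg
  cos(175 deg) = -0.9962, sin(175 deg) = 0.0872
  joint[1] = (0.0000, 0.0000) + 4.9 * (-0.9962, 0.0872) = (0.0000 + -4.8814, 0.0000 + 0.4271) = (-4.8814, 0.4271)
link 1: phi[1] = 175 + 70 = 245 deg
  cos(245 deg) = -0.4226, sin(245 deg) = -0.9063
  joint[2] = (-4.8814, 0.4271) + 1.1 * (-0.4226, -0.9063) = (-4.8814 + -0.4649, 0.4271 + -0.9969) = (-5.3462, -0.5699)
End effector: (-5.3462, -0.5699)

Answer: -5.3462 -0.5699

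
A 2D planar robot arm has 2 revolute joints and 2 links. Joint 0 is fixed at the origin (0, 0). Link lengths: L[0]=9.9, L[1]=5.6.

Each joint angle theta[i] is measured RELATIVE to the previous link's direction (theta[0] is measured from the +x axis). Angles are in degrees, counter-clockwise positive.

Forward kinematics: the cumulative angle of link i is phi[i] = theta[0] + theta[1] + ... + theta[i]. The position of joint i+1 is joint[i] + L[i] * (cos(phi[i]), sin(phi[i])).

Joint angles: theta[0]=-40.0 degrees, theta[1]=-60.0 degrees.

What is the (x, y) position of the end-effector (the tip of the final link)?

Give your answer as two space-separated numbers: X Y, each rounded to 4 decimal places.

joint[0] = (0.0000, 0.0000)  (base)
link 0: phi[0] = -40 = -40 deg
  cos(-40 deg) = 0.7660, sin(-40 deg) = -0.6428
  joint[1] = (0.0000, 0.0000) + 9.9 * (0.7660, -0.6428) = (0.0000 + 7.5838, 0.0000 + -6.3636) = (7.5838, -6.3636)
link 1: phi[1] = -40 + -60 = -100 deg
  cos(-100 deg) = -0.1736, sin(-100 deg) = -0.9848
  joint[2] = (7.5838, -6.3636) + 5.6 * (-0.1736, -0.9848) = (7.5838 + -0.9724, -6.3636 + -5.5149) = (6.6114, -11.8785)
End effector: (6.6114, -11.8785)

Answer: 6.6114 -11.8785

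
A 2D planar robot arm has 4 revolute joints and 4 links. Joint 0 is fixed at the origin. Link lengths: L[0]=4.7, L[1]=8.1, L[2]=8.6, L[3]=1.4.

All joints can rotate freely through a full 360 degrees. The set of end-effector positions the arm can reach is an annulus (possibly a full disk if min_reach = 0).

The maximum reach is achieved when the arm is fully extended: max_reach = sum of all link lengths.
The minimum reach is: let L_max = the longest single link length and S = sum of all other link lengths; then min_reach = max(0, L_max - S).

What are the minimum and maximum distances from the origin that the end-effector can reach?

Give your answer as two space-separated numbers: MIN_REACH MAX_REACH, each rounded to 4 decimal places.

Answer: 0.0000 22.8000

Derivation:
Link lengths: [4.7, 8.1, 8.6, 1.4]
max_reach = 4.7 + 8.1 + 8.6 + 1.4 = 22.8
L_max = max([4.7, 8.1, 8.6, 1.4]) = 8.6
S (sum of others) = 22.8 - 8.6 = 14.2
min_reach = max(0, 8.6 - 14.2) = max(0, -5.6) = 0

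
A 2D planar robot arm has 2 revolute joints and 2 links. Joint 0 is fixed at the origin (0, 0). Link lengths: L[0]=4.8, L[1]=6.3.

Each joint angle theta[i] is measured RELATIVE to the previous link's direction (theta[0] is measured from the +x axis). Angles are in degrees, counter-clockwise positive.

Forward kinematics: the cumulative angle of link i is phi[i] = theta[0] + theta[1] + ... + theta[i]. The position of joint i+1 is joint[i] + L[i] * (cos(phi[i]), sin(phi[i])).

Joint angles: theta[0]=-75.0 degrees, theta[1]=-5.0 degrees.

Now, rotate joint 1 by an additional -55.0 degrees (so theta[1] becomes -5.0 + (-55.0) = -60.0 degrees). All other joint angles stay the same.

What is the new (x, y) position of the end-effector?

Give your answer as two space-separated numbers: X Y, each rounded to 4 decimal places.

joint[0] = (0.0000, 0.0000)  (base)
link 0: phi[0] = -75 = -75 deg
  cos(-75 deg) = 0.2588, sin(-75 deg) = -0.9659
  joint[1] = (0.0000, 0.0000) + 4.8 * (0.2588, -0.9659) = (0.0000 + 1.2423, 0.0000 + -4.6364) = (1.2423, -4.6364)
link 1: phi[1] = -75 + -60 = -135 deg
  cos(-135 deg) = -0.7071, sin(-135 deg) = -0.7071
  joint[2] = (1.2423, -4.6364) + 6.3 * (-0.7071, -0.7071) = (1.2423 + -4.4548, -4.6364 + -4.4548) = (-3.2124, -9.0912)
End effector: (-3.2124, -9.0912)

Answer: -3.2124 -9.0912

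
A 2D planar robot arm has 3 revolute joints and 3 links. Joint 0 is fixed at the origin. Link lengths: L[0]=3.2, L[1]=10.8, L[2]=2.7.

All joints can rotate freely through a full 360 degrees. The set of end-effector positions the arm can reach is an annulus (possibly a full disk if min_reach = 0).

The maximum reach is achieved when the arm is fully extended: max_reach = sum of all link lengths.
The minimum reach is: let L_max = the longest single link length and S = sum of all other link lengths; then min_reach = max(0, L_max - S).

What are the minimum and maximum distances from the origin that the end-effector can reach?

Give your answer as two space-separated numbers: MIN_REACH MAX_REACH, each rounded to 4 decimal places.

Answer: 4.9000 16.7000

Derivation:
Link lengths: [3.2, 10.8, 2.7]
max_reach = 3.2 + 10.8 + 2.7 = 16.7
L_max = max([3.2, 10.8, 2.7]) = 10.8
S (sum of others) = 16.7 - 10.8 = 5.9
min_reach = max(0, 10.8 - 5.9) = max(0, 4.9) = 4.9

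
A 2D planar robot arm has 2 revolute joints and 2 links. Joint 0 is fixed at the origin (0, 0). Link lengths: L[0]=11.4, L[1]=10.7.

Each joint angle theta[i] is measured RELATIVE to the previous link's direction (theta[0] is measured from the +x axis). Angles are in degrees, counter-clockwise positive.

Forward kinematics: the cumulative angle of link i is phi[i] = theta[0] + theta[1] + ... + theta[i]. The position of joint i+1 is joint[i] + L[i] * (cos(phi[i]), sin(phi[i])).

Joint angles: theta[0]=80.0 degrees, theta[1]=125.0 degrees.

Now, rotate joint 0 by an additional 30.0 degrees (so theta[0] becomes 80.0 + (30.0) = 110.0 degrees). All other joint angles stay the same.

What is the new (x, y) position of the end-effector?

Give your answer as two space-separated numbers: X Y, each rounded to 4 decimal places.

Answer: -10.0363 1.9476

Derivation:
joint[0] = (0.0000, 0.0000)  (base)
link 0: phi[0] = 110 = 110 deg
  cos(110 deg) = -0.3420, sin(110 deg) = 0.9397
  joint[1] = (0.0000, 0.0000) + 11.4 * (-0.3420, 0.9397) = (0.0000 + -3.8990, 0.0000 + 10.7125) = (-3.8990, 10.7125)
link 1: phi[1] = 110 + 125 = 235 deg
  cos(235 deg) = -0.5736, sin(235 deg) = -0.8192
  joint[2] = (-3.8990, 10.7125) + 10.7 * (-0.5736, -0.8192) = (-3.8990 + -6.1373, 10.7125 + -8.7649) = (-10.0363, 1.9476)
End effector: (-10.0363, 1.9476)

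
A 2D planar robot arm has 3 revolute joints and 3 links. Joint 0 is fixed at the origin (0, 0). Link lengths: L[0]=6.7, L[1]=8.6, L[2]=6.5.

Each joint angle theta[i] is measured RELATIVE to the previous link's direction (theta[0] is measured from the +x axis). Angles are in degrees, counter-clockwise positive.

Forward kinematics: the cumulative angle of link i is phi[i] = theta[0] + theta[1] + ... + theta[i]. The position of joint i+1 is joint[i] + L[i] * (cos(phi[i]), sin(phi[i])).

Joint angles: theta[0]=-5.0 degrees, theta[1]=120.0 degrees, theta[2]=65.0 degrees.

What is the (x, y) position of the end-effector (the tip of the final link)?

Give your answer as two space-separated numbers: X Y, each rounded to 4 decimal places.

Answer: -3.4600 7.2103

Derivation:
joint[0] = (0.0000, 0.0000)  (base)
link 0: phi[0] = -5 = -5 deg
  cos(-5 deg) = 0.9962, sin(-5 deg) = -0.0872
  joint[1] = (0.0000, 0.0000) + 6.7 * (0.9962, -0.0872) = (0.0000 + 6.6745, 0.0000 + -0.5839) = (6.6745, -0.5839)
link 1: phi[1] = -5 + 120 = 115 deg
  cos(115 deg) = -0.4226, sin(115 deg) = 0.9063
  joint[2] = (6.6745, -0.5839) + 8.6 * (-0.4226, 0.9063) = (6.6745 + -3.6345, -0.5839 + 7.7942) = (3.0400, 7.2103)
link 2: phi[2] = -5 + 120 + 65 = 180 deg
  cos(180 deg) = -1.0000, sin(180 deg) = 0.0000
  joint[3] = (3.0400, 7.2103) + 6.5 * (-1.0000, 0.0000) = (3.0400 + -6.5000, 7.2103 + 0.0000) = (-3.4600, 7.2103)
End effector: (-3.4600, 7.2103)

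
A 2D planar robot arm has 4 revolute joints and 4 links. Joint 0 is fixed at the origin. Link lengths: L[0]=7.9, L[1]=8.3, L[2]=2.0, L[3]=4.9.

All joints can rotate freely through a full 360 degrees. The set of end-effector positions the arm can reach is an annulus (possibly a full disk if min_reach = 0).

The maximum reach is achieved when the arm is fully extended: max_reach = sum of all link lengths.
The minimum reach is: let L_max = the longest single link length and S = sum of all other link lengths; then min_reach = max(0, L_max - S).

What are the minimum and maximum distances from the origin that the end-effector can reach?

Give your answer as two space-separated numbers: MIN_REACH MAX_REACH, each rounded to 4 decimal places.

Link lengths: [7.9, 8.3, 2.0, 4.9]
max_reach = 7.9 + 8.3 + 2 + 4.9 = 23.1
L_max = max([7.9, 8.3, 2.0, 4.9]) = 8.3
S (sum of others) = 23.1 - 8.3 = 14.8
min_reach = max(0, 8.3 - 14.8) = max(0, -6.5) = 0

Answer: 0.0000 23.1000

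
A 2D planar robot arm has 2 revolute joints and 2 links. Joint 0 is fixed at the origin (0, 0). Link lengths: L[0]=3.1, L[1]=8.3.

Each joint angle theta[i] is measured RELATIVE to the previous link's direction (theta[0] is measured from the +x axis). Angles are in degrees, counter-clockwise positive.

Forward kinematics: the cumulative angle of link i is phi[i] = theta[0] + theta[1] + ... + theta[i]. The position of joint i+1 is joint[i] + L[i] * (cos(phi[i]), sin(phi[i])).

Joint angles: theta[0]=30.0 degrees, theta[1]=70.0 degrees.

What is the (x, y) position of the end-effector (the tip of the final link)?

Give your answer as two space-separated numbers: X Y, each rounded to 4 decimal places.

joint[0] = (0.0000, 0.0000)  (base)
link 0: phi[0] = 30 = 30 deg
  cos(30 deg) = 0.8660, sin(30 deg) = 0.5000
  joint[1] = (0.0000, 0.0000) + 3.1 * (0.8660, 0.5000) = (0.0000 + 2.6847, 0.0000 + 1.5500) = (2.6847, 1.5500)
link 1: phi[1] = 30 + 70 = 100 deg
  cos(100 deg) = -0.1736, sin(100 deg) = 0.9848
  joint[2] = (2.6847, 1.5500) + 8.3 * (-0.1736, 0.9848) = (2.6847 + -1.4413, 1.5500 + 8.1739) = (1.2434, 9.7239)
End effector: (1.2434, 9.7239)

Answer: 1.2434 9.7239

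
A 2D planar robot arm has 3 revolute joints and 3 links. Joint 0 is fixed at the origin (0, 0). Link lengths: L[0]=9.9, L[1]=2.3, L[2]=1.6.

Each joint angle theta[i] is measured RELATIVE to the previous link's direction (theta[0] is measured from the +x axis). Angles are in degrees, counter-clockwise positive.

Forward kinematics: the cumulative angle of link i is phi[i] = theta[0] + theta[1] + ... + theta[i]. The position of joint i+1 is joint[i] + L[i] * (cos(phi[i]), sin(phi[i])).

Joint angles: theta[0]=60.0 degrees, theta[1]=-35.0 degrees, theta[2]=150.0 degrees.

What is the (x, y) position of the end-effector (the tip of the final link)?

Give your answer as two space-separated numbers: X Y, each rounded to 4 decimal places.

Answer: 5.4406 9.6851

Derivation:
joint[0] = (0.0000, 0.0000)  (base)
link 0: phi[0] = 60 = 60 deg
  cos(60 deg) = 0.5000, sin(60 deg) = 0.8660
  joint[1] = (0.0000, 0.0000) + 9.9 * (0.5000, 0.8660) = (0.0000 + 4.9500, 0.0000 + 8.5737) = (4.9500, 8.5737)
link 1: phi[1] = 60 + -35 = 25 deg
  cos(25 deg) = 0.9063, sin(25 deg) = 0.4226
  joint[2] = (4.9500, 8.5737) + 2.3 * (0.9063, 0.4226) = (4.9500 + 2.0845, 8.5737 + 0.9720) = (7.0345, 9.5457)
link 2: phi[2] = 60 + -35 + 150 = 175 deg
  cos(175 deg) = -0.9962, sin(175 deg) = 0.0872
  joint[3] = (7.0345, 9.5457) + 1.6 * (-0.9962, 0.0872) = (7.0345 + -1.5939, 9.5457 + 0.1394) = (5.4406, 9.6851)
End effector: (5.4406, 9.6851)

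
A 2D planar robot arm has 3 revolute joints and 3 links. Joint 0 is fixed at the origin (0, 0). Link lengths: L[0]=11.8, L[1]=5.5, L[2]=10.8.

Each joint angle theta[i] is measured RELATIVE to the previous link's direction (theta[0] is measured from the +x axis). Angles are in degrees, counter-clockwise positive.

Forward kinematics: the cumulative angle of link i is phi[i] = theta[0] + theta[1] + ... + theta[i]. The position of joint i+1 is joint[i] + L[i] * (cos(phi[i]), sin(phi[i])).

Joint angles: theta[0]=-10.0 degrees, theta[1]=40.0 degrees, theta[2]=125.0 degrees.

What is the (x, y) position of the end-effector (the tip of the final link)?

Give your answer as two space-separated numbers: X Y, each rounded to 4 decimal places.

joint[0] = (0.0000, 0.0000)  (base)
link 0: phi[0] = -10 = -10 deg
  cos(-10 deg) = 0.9848, sin(-10 deg) = -0.1736
  joint[1] = (0.0000, 0.0000) + 11.8 * (0.9848, -0.1736) = (0.0000 + 11.6207, 0.0000 + -2.0490) = (11.6207, -2.0490)
link 1: phi[1] = -10 + 40 = 30 deg
  cos(30 deg) = 0.8660, sin(30 deg) = 0.5000
  joint[2] = (11.6207, -2.0490) + 5.5 * (0.8660, 0.5000) = (11.6207 + 4.7631, -2.0490 + 2.7500) = (16.3839, 0.7010)
link 2: phi[2] = -10 + 40 + 125 = 155 deg
  cos(155 deg) = -0.9063, sin(155 deg) = 0.4226
  joint[3] = (16.3839, 0.7010) + 10.8 * (-0.9063, 0.4226) = (16.3839 + -9.7881, 0.7010 + 4.5643) = (6.5957, 5.2652)
End effector: (6.5957, 5.2652)

Answer: 6.5957 5.2652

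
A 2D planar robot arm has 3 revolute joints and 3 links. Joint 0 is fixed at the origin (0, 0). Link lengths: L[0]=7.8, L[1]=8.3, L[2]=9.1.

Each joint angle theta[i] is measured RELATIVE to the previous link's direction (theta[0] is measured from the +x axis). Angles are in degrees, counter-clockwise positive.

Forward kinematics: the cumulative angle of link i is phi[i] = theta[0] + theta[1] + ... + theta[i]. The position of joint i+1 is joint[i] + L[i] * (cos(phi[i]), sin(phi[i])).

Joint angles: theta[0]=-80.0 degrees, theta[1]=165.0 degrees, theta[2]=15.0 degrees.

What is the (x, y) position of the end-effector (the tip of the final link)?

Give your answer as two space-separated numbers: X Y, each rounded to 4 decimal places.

Answer: 0.4977 9.5487

Derivation:
joint[0] = (0.0000, 0.0000)  (base)
link 0: phi[0] = -80 = -80 deg
  cos(-80 deg) = 0.1736, sin(-80 deg) = -0.9848
  joint[1] = (0.0000, 0.0000) + 7.8 * (0.1736, -0.9848) = (0.0000 + 1.3545, 0.0000 + -7.6815) = (1.3545, -7.6815)
link 1: phi[1] = -80 + 165 = 85 deg
  cos(85 deg) = 0.0872, sin(85 deg) = 0.9962
  joint[2] = (1.3545, -7.6815) + 8.3 * (0.0872, 0.9962) = (1.3545 + 0.7234, -7.6815 + 8.2684) = (2.0778, 0.5869)
link 2: phi[2] = -80 + 165 + 15 = 100 deg
  cos(100 deg) = -0.1736, sin(100 deg) = 0.9848
  joint[3] = (2.0778, 0.5869) + 9.1 * (-0.1736, 0.9848) = (2.0778 + -1.5802, 0.5869 + 8.9618) = (0.4977, 9.5487)
End effector: (0.4977, 9.5487)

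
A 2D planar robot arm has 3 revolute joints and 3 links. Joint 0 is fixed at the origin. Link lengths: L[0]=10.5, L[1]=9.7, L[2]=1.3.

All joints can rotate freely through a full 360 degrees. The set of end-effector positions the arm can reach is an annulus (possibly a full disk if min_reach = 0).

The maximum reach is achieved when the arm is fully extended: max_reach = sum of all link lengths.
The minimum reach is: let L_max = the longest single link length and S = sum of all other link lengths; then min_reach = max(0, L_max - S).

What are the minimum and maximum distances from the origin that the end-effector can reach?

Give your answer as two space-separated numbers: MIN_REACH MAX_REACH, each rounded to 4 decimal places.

Link lengths: [10.5, 9.7, 1.3]
max_reach = 10.5 + 9.7 + 1.3 = 21.5
L_max = max([10.5, 9.7, 1.3]) = 10.5
S (sum of others) = 21.5 - 10.5 = 11
min_reach = max(0, 10.5 - 11) = max(0, -0.5) = 0

Answer: 0.0000 21.5000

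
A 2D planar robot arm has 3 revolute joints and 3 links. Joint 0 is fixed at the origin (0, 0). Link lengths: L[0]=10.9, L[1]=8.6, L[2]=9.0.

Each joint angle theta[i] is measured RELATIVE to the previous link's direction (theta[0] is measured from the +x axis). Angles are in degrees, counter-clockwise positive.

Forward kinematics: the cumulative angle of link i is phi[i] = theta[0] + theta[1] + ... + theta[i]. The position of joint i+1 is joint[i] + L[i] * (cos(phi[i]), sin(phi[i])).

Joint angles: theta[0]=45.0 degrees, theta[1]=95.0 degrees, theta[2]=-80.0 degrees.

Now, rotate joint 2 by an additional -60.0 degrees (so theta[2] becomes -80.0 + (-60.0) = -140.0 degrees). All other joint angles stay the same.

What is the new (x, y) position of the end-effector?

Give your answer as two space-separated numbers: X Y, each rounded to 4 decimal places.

Answer: 10.1195 13.2354

Derivation:
joint[0] = (0.0000, 0.0000)  (base)
link 0: phi[0] = 45 = 45 deg
  cos(45 deg) = 0.7071, sin(45 deg) = 0.7071
  joint[1] = (0.0000, 0.0000) + 10.9 * (0.7071, 0.7071) = (0.0000 + 7.7075, 0.0000 + 7.7075) = (7.7075, 7.7075)
link 1: phi[1] = 45 + 95 = 140 deg
  cos(140 deg) = -0.7660, sin(140 deg) = 0.6428
  joint[2] = (7.7075, 7.7075) + 8.6 * (-0.7660, 0.6428) = (7.7075 + -6.5880, 7.7075 + 5.5280) = (1.1195, 13.2354)
link 2: phi[2] = 45 + 95 + -140 = 0 deg
  cos(0 deg) = 1.0000, sin(0 deg) = 0.0000
  joint[3] = (1.1195, 13.2354) + 9 * (1.0000, 0.0000) = (1.1195 + 9.0000, 13.2354 + 0.0000) = (10.1195, 13.2354)
End effector: (10.1195, 13.2354)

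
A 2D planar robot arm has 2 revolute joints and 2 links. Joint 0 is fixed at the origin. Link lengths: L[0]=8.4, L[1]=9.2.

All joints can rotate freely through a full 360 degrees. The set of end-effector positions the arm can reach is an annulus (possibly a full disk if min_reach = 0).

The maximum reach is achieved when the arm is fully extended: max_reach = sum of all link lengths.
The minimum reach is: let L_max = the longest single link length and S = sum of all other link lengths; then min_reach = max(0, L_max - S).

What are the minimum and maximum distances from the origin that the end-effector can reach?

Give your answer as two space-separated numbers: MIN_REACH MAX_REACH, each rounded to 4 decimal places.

Link lengths: [8.4, 9.2]
max_reach = 8.4 + 9.2 = 17.6
L_max = max([8.4, 9.2]) = 9.2
S (sum of others) = 17.6 - 9.2 = 8.4
min_reach = max(0, 9.2 - 8.4) = max(0, 0.8) = 0.8

Answer: 0.8000 17.6000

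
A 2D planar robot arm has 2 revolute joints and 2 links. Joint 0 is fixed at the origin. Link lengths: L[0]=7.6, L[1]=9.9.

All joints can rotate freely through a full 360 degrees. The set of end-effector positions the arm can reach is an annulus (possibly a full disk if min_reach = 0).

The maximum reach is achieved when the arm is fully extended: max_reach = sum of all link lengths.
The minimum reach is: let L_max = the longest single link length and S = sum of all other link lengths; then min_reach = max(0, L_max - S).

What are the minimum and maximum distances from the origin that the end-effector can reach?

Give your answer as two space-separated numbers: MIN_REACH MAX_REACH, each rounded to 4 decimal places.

Link lengths: [7.6, 9.9]
max_reach = 7.6 + 9.9 = 17.5
L_max = max([7.6, 9.9]) = 9.9
S (sum of others) = 17.5 - 9.9 = 7.6
min_reach = max(0, 9.9 - 7.6) = max(0, 2.3) = 2.3

Answer: 2.3000 17.5000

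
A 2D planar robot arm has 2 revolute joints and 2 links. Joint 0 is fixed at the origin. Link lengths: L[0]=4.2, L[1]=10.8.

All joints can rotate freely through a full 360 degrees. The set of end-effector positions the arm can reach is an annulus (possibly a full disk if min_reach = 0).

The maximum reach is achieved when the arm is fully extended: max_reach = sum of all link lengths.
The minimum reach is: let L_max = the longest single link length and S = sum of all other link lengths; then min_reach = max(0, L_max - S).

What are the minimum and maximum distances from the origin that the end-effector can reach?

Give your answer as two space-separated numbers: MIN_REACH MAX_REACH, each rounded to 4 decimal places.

Answer: 6.6000 15.0000

Derivation:
Link lengths: [4.2, 10.8]
max_reach = 4.2 + 10.8 = 15
L_max = max([4.2, 10.8]) = 10.8
S (sum of others) = 15 - 10.8 = 4.2
min_reach = max(0, 10.8 - 4.2) = max(0, 6.6) = 6.6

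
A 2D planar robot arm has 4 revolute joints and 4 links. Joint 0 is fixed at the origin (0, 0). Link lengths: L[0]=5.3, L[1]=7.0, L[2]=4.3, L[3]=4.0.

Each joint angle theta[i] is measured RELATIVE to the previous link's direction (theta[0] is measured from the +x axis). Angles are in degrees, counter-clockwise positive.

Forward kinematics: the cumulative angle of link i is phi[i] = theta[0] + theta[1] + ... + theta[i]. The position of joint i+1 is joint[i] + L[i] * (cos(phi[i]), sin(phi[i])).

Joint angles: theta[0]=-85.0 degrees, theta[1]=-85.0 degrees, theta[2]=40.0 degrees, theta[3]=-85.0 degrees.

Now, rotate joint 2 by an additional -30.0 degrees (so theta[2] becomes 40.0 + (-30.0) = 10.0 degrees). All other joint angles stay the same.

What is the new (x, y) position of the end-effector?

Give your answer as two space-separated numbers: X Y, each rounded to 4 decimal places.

joint[0] = (0.0000, 0.0000)  (base)
link 0: phi[0] = -85 = -85 deg
  cos(-85 deg) = 0.0872, sin(-85 deg) = -0.9962
  joint[1] = (0.0000, 0.0000) + 5.3 * (0.0872, -0.9962) = (0.0000 + 0.4619, 0.0000 + -5.2798) = (0.4619, -5.2798)
link 1: phi[1] = -85 + -85 = -170 deg
  cos(-170 deg) = -0.9848, sin(-170 deg) = -0.1736
  joint[2] = (0.4619, -5.2798) + 7 * (-0.9848, -0.1736) = (0.4619 + -6.8937, -5.2798 + -1.2155) = (-6.4317, -6.4954)
link 2: phi[2] = -85 + -85 + 10 = -160 deg
  cos(-160 deg) = -0.9397, sin(-160 deg) = -0.3420
  joint[3] = (-6.4317, -6.4954) + 4.3 * (-0.9397, -0.3420) = (-6.4317 + -4.0407, -6.4954 + -1.4707) = (-10.4724, -7.9661)
link 3: phi[3] = -85 + -85 + 10 + -85 = -245 deg
  cos(-245 deg) = -0.4226, sin(-245 deg) = 0.9063
  joint[4] = (-10.4724, -7.9661) + 4 * (-0.4226, 0.9063) = (-10.4724 + -1.6905, -7.9661 + 3.6252) = (-12.1629, -4.3408)
End effector: (-12.1629, -4.3408)

Answer: -12.1629 -4.3408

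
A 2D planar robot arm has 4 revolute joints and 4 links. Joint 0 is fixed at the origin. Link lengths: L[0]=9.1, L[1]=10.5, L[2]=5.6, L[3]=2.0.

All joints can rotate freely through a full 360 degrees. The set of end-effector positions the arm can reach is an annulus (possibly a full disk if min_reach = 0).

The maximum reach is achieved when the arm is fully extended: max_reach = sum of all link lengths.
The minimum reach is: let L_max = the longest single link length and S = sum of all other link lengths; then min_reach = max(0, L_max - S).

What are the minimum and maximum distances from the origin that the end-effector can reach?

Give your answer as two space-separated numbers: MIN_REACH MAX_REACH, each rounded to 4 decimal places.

Link lengths: [9.1, 10.5, 5.6, 2.0]
max_reach = 9.1 + 10.5 + 5.6 + 2 = 27.2
L_max = max([9.1, 10.5, 5.6, 2.0]) = 10.5
S (sum of others) = 27.2 - 10.5 = 16.7
min_reach = max(0, 10.5 - 16.7) = max(0, -6.2) = 0

Answer: 0.0000 27.2000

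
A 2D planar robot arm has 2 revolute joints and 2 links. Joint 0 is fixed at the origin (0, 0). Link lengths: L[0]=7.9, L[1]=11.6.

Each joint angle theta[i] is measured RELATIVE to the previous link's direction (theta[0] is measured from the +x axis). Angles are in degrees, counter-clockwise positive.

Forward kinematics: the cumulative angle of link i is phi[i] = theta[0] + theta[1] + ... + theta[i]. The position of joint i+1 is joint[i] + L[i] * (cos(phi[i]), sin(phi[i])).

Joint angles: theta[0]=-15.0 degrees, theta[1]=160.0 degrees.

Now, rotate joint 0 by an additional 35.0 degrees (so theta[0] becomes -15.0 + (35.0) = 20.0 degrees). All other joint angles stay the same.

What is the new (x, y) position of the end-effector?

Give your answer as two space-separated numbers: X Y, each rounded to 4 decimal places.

Answer: -4.1764 2.7020

Derivation:
joint[0] = (0.0000, 0.0000)  (base)
link 0: phi[0] = 20 = 20 deg
  cos(20 deg) = 0.9397, sin(20 deg) = 0.3420
  joint[1] = (0.0000, 0.0000) + 7.9 * (0.9397, 0.3420) = (0.0000 + 7.4236, 0.0000 + 2.7020) = (7.4236, 2.7020)
link 1: phi[1] = 20 + 160 = 180 deg
  cos(180 deg) = -1.0000, sin(180 deg) = 0.0000
  joint[2] = (7.4236, 2.7020) + 11.6 * (-1.0000, 0.0000) = (7.4236 + -11.6000, 2.7020 + 0.0000) = (-4.1764, 2.7020)
End effector: (-4.1764, 2.7020)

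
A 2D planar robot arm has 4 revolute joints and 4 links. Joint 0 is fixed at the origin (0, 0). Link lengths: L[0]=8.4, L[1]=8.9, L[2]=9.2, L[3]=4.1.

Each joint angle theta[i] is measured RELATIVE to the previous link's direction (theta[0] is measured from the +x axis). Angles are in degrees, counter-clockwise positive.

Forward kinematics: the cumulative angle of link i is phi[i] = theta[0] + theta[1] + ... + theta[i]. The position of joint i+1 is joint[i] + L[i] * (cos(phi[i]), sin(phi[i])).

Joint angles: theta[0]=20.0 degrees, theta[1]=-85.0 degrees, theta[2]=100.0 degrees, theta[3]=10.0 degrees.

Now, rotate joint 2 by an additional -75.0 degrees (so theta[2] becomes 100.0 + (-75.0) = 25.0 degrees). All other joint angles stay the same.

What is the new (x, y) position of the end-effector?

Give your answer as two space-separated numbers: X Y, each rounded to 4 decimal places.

joint[0] = (0.0000, 0.0000)  (base)
link 0: phi[0] = 20 = 20 deg
  cos(20 deg) = 0.9397, sin(20 deg) = 0.3420
  joint[1] = (0.0000, 0.0000) + 8.4 * (0.9397, 0.3420) = (0.0000 + 7.8934, 0.0000 + 2.8730) = (7.8934, 2.8730)
link 1: phi[1] = 20 + -85 = -65 deg
  cos(-65 deg) = 0.4226, sin(-65 deg) = -0.9063
  joint[2] = (7.8934, 2.8730) + 8.9 * (0.4226, -0.9063) = (7.8934 + 3.7613, 2.8730 + -8.0661) = (11.6547, -5.1932)
link 2: phi[2] = 20 + -85 + 25 = -40 deg
  cos(-40 deg) = 0.7660, sin(-40 deg) = -0.6428
  joint[3] = (11.6547, -5.1932) + 9.2 * (0.7660, -0.6428) = (11.6547 + 7.0476, -5.1932 + -5.9136) = (18.7023, -11.1068)
link 3: phi[3] = 20 + -85 + 25 + 10 = -30 deg
  cos(-30 deg) = 0.8660, sin(-30 deg) = -0.5000
  joint[4] = (18.7023, -11.1068) + 4.1 * (0.8660, -0.5000) = (18.7023 + 3.5507, -11.1068 + -2.0500) = (22.2530, -13.1568)
End effector: (22.2530, -13.1568)

Answer: 22.2530 -13.1568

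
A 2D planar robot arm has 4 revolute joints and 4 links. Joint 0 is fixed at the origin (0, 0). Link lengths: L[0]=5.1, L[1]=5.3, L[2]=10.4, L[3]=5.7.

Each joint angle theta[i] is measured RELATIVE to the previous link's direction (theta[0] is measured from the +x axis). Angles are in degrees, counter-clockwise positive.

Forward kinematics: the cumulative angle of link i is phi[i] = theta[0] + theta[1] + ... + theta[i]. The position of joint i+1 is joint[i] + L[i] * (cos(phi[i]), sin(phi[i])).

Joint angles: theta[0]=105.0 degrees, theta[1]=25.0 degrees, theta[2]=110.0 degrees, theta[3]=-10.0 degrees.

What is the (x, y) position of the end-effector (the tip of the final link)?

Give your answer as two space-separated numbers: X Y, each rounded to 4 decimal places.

Answer: -13.5906 -4.3869

Derivation:
joint[0] = (0.0000, 0.0000)  (base)
link 0: phi[0] = 105 = 105 deg
  cos(105 deg) = -0.2588, sin(105 deg) = 0.9659
  joint[1] = (0.0000, 0.0000) + 5.1 * (-0.2588, 0.9659) = (0.0000 + -1.3200, 0.0000 + 4.9262) = (-1.3200, 4.9262)
link 1: phi[1] = 105 + 25 = 130 deg
  cos(130 deg) = -0.6428, sin(130 deg) = 0.7660
  joint[2] = (-1.3200, 4.9262) + 5.3 * (-0.6428, 0.7660) = (-1.3200 + -3.4068, 4.9262 + 4.0600) = (-4.7268, 8.9863)
link 2: phi[2] = 105 + 25 + 110 = 240 deg
  cos(240 deg) = -0.5000, sin(240 deg) = -0.8660
  joint[3] = (-4.7268, 8.9863) + 10.4 * (-0.5000, -0.8660) = (-4.7268 + -5.2000, 8.9863 + -9.0067) = (-9.9268, -0.0204)
link 3: phi[3] = 105 + 25 + 110 + -10 = 230 deg
  cos(230 deg) = -0.6428, sin(230 deg) = -0.7660
  joint[4] = (-9.9268, -0.0204) + 5.7 * (-0.6428, -0.7660) = (-9.9268 + -3.6639, -0.0204 + -4.3665) = (-13.5906, -4.3869)
End effector: (-13.5906, -4.3869)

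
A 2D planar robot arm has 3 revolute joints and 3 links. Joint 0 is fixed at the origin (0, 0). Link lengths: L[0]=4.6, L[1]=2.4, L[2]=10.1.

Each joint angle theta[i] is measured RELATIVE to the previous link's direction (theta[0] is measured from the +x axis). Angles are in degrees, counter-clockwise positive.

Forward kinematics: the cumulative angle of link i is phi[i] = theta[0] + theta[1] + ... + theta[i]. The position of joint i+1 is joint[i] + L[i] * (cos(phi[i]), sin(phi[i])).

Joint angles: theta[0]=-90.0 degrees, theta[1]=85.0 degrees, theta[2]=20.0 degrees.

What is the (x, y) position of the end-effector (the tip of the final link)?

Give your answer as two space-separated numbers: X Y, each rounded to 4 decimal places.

joint[0] = (0.0000, 0.0000)  (base)
link 0: phi[0] = -90 = -90 deg
  cos(-90 deg) = 0.0000, sin(-90 deg) = -1.0000
  joint[1] = (0.0000, 0.0000) + 4.6 * (0.0000, -1.0000) = (0.0000 + 0.0000, 0.0000 + -4.6000) = (0.0000, -4.6000)
link 1: phi[1] = -90 + 85 = -5 deg
  cos(-5 deg) = 0.9962, sin(-5 deg) = -0.0872
  joint[2] = (0.0000, -4.6000) + 2.4 * (0.9962, -0.0872) = (0.0000 + 2.3909, -4.6000 + -0.2092) = (2.3909, -4.8092)
link 2: phi[2] = -90 + 85 + 20 = 15 deg
  cos(15 deg) = 0.9659, sin(15 deg) = 0.2588
  joint[3] = (2.3909, -4.8092) + 10.1 * (0.9659, 0.2588) = (2.3909 + 9.7559, -4.8092 + 2.6141) = (12.1467, -2.1951)
End effector: (12.1467, -2.1951)

Answer: 12.1467 -2.1951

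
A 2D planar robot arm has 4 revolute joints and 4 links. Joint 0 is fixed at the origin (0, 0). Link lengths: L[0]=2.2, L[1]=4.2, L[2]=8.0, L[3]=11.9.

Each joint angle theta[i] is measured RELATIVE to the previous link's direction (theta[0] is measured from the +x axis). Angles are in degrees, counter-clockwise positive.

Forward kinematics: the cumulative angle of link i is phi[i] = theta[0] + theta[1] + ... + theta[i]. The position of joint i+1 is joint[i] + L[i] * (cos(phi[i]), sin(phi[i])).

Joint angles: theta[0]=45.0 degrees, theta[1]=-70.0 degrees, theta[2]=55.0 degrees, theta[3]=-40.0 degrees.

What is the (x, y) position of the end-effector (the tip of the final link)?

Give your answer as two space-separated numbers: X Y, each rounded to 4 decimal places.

joint[0] = (0.0000, 0.0000)  (base)
link 0: phi[0] = 45 = 45 deg
  cos(45 deg) = 0.7071, sin(45 deg) = 0.7071
  joint[1] = (0.0000, 0.0000) + 2.2 * (0.7071, 0.7071) = (0.0000 + 1.5556, 0.0000 + 1.5556) = (1.5556, 1.5556)
link 1: phi[1] = 45 + -70 = -25 deg
  cos(-25 deg) = 0.9063, sin(-25 deg) = -0.4226
  joint[2] = (1.5556, 1.5556) + 4.2 * (0.9063, -0.4226) = (1.5556 + 3.8065, 1.5556 + -1.7750) = (5.3621, -0.2194)
link 2: phi[2] = 45 + -70 + 55 = 30 deg
  cos(30 deg) = 0.8660, sin(30 deg) = 0.5000
  joint[3] = (5.3621, -0.2194) + 8 * (0.8660, 0.5000) = (5.3621 + 6.9282, -0.2194 + 4.0000) = (12.2903, 3.7806)
link 3: phi[3] = 45 + -70 + 55 + -40 = -10 deg
  cos(-10 deg) = 0.9848, sin(-10 deg) = -0.1736
  joint[4] = (12.2903, 3.7806) + 11.9 * (0.9848, -0.1736) = (12.2903 + 11.7192, 3.7806 + -2.0664) = (24.0095, 1.7142)
End effector: (24.0095, 1.7142)

Answer: 24.0095 1.7142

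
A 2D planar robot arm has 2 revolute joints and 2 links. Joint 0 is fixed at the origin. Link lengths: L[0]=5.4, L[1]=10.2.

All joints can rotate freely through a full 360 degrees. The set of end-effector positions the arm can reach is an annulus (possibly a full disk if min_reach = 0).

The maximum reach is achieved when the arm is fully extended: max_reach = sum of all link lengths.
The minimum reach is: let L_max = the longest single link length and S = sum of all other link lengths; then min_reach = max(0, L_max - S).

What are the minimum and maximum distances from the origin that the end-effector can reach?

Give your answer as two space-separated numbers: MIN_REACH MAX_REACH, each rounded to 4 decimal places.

Answer: 4.8000 15.6000

Derivation:
Link lengths: [5.4, 10.2]
max_reach = 5.4 + 10.2 = 15.6
L_max = max([5.4, 10.2]) = 10.2
S (sum of others) = 15.6 - 10.2 = 5.4
min_reach = max(0, 10.2 - 5.4) = max(0, 4.8) = 4.8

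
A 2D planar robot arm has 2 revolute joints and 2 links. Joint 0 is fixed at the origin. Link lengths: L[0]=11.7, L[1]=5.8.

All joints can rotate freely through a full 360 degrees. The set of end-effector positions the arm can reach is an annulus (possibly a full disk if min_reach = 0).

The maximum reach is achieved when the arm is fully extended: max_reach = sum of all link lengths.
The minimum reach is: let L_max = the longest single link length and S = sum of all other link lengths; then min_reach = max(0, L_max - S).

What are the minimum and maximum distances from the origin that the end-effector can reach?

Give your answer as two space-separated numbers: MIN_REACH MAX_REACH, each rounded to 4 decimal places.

Answer: 5.9000 17.5000

Derivation:
Link lengths: [11.7, 5.8]
max_reach = 11.7 + 5.8 = 17.5
L_max = max([11.7, 5.8]) = 11.7
S (sum of others) = 17.5 - 11.7 = 5.8
min_reach = max(0, 11.7 - 5.8) = max(0, 5.9) = 5.9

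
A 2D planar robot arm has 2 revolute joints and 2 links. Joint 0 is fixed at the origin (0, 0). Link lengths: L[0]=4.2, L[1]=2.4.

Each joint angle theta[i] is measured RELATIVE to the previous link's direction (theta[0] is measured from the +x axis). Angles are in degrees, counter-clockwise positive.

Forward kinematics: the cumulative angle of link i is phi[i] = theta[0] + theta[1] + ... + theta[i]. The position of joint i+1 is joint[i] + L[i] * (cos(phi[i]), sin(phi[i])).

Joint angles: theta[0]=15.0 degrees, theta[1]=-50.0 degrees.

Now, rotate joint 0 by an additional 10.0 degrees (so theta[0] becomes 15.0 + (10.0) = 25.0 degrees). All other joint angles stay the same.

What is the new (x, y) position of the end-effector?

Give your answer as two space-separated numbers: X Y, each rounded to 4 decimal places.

joint[0] = (0.0000, 0.0000)  (base)
link 0: phi[0] = 25 = 25 deg
  cos(25 deg) = 0.9063, sin(25 deg) = 0.4226
  joint[1] = (0.0000, 0.0000) + 4.2 * (0.9063, 0.4226) = (0.0000 + 3.8065, 0.0000 + 1.7750) = (3.8065, 1.7750)
link 1: phi[1] = 25 + -50 = -25 deg
  cos(-25 deg) = 0.9063, sin(-25 deg) = -0.4226
  joint[2] = (3.8065, 1.7750) + 2.4 * (0.9063, -0.4226) = (3.8065 + 2.1751, 1.7750 + -1.0143) = (5.9816, 0.7607)
End effector: (5.9816, 0.7607)

Answer: 5.9816 0.7607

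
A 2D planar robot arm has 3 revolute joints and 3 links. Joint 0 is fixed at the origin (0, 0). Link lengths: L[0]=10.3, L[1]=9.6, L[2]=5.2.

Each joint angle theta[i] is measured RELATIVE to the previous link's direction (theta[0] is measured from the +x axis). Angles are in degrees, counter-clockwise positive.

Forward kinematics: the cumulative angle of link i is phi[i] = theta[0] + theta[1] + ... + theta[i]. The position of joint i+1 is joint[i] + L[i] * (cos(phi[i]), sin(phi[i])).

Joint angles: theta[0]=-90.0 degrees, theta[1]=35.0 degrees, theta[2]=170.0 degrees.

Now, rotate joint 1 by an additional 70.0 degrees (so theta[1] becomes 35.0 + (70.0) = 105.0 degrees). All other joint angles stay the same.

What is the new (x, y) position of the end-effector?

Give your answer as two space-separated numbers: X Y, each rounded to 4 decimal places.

joint[0] = (0.0000, 0.0000)  (base)
link 0: phi[0] = -90 = -90 deg
  cos(-90 deg) = 0.0000, sin(-90 deg) = -1.0000
  joint[1] = (0.0000, 0.0000) + 10.3 * (0.0000, -1.0000) = (0.0000 + 0.0000, 0.0000 + -10.3000) = (0.0000, -10.3000)
link 1: phi[1] = -90 + 105 = 15 deg
  cos(15 deg) = 0.9659, sin(15 deg) = 0.2588
  joint[2] = (0.0000, -10.3000) + 9.6 * (0.9659, 0.2588) = (0.0000 + 9.2729, -10.3000 + 2.4847) = (9.2729, -7.8153)
link 2: phi[2] = -90 + 105 + 170 = 185 deg
  cos(185 deg) = -0.9962, sin(185 deg) = -0.0872
  joint[3] = (9.2729, -7.8153) + 5.2 * (-0.9962, -0.0872) = (9.2729 + -5.1802, -7.8153 + -0.4532) = (4.0927, -8.2685)
End effector: (4.0927, -8.2685)

Answer: 4.0927 -8.2685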